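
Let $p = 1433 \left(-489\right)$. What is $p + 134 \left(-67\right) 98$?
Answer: $-1580581$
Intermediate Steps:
$p = -700737$
$p + 134 \left(-67\right) 98 = -700737 + 134 \left(-67\right) 98 = -700737 - 879844 = -1580581$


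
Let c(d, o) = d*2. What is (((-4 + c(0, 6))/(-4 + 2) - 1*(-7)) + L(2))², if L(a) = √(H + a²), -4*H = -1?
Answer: (18 + √17)²/4 ≈ 122.36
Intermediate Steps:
H = ¼ (H = -¼*(-1) = ¼ ≈ 0.25000)
c(d, o) = 2*d
L(a) = √(¼ + a²)
(((-4 + c(0, 6))/(-4 + 2) - 1*(-7)) + L(2))² = (((-4 + 2*0)/(-4 + 2) - 1*(-7)) + √(1 + 4*2²)/2)² = (((-4 + 0)/(-2) + 7) + √(1 + 4*4)/2)² = ((-4*(-½) + 7) + √(1 + 16)/2)² = ((2 + 7) + √17/2)² = (9 + √17/2)²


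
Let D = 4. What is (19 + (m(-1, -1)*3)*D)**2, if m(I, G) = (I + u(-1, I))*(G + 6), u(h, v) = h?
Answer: 10201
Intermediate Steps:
m(I, G) = (-1 + I)*(6 + G) (m(I, G) = (I - 1)*(G + 6) = (-1 + I)*(6 + G))
(19 + (m(-1, -1)*3)*D)**2 = (19 + ((-6 - 1*(-1) + 6*(-1) - 1*(-1))*3)*4)**2 = (19 + ((-6 + 1 - 6 + 1)*3)*4)**2 = (19 - 10*3*4)**2 = (19 - 30*4)**2 = (19 - 120)**2 = (-101)**2 = 10201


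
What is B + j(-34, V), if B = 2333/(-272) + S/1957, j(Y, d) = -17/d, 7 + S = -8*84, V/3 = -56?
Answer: -98626603/11178384 ≈ -8.8230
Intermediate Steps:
V = -168 (V = 3*(-56) = -168)
S = -679 (S = -7 - 8*84 = -7 - 672 = -679)
B = -4750369/532304 (B = 2333/(-272) - 679/1957 = 2333*(-1/272) - 679*1/1957 = -2333/272 - 679/1957 = -4750369/532304 ≈ -8.9242)
B + j(-34, V) = -4750369/532304 - 17/(-168) = -4750369/532304 - 17*(-1/168) = -4750369/532304 + 17/168 = -98626603/11178384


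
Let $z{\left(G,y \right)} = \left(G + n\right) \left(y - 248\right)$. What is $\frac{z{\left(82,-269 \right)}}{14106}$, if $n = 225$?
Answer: $- \frac{158719}{14106} \approx -11.252$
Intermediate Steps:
$z{\left(G,y \right)} = \left(-248 + y\right) \left(225 + G\right)$ ($z{\left(G,y \right)} = \left(G + 225\right) \left(y - 248\right) = \left(225 + G\right) \left(-248 + y\right) = \left(-248 + y\right) \left(225 + G\right)$)
$\frac{z{\left(82,-269 \right)}}{14106} = \frac{-55800 - 20336 + 225 \left(-269\right) + 82 \left(-269\right)}{14106} = \left(-55800 - 20336 - 60525 - 22058\right) \frac{1}{14106} = \left(-158719\right) \frac{1}{14106} = - \frac{158719}{14106}$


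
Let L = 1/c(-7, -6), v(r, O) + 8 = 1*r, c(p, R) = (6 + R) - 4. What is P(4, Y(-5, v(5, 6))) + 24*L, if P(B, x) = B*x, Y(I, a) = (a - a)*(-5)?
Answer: -6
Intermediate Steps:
c(p, R) = 2 + R
v(r, O) = -8 + r (v(r, O) = -8 + 1*r = -8 + r)
Y(I, a) = 0 (Y(I, a) = 0*(-5) = 0)
L = -1/4 (L = 1/(2 - 6) = 1/(-4) = -1/4 ≈ -0.25000)
P(4, Y(-5, v(5, 6))) + 24*L = 4*0 + 24*(-1/4) = 0 - 6 = -6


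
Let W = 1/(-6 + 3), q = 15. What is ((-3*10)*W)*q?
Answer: 150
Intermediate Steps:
W = -⅓ (W = 1/(-3) = -⅓ ≈ -0.33333)
((-3*10)*W)*q = (-3*10*(-⅓))*15 = -30*(-⅓)*15 = 10*15 = 150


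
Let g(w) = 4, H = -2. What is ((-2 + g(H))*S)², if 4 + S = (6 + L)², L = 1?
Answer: 8100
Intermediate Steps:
S = 45 (S = -4 + (6 + 1)² = -4 + 7² = -4 + 49 = 45)
((-2 + g(H))*S)² = ((-2 + 4)*45)² = (2*45)² = 90² = 8100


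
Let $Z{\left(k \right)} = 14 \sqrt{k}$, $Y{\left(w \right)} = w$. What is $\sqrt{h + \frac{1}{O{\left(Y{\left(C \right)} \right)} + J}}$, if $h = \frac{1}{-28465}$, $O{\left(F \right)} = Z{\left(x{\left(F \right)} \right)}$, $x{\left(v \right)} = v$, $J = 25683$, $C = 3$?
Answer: $\frac{\sqrt{554327410 - 2789570 \sqrt{3}}}{199255 \sqrt{3669 + 2 \sqrt{3}}} \approx 0.0019413$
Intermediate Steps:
$O{\left(F \right)} = 14 \sqrt{F}$
$h = - \frac{1}{28465} \approx -3.5131 \cdot 10^{-5}$
$\sqrt{h + \frac{1}{O{\left(Y{\left(C \right)} \right)} + J}} = \sqrt{- \frac{1}{28465} + \frac{1}{14 \sqrt{3} + 25683}} = \sqrt{- \frac{1}{28465} + \frac{1}{25683 + 14 \sqrt{3}}}$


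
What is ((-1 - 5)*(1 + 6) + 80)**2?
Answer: 1444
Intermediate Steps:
((-1 - 5)*(1 + 6) + 80)**2 = (-6*7 + 80)**2 = (-42 + 80)**2 = 38**2 = 1444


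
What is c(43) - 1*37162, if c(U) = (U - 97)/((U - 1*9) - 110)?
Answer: -1412129/38 ≈ -37161.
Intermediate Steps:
c(U) = (-97 + U)/(-119 + U) (c(U) = (-97 + U)/((U - 9) - 110) = (-97 + U)/((-9 + U) - 110) = (-97 + U)/(-119 + U))
c(43) - 1*37162 = (-97 + 43)/(-119 + 43) - 1*37162 = -54/(-76) - 37162 = -1/76*(-54) - 37162 = 27/38 - 37162 = -1412129/38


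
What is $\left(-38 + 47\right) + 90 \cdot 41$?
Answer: $3699$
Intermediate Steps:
$\left(-38 + 47\right) + 90 \cdot 41 = 9 + 3690 = 3699$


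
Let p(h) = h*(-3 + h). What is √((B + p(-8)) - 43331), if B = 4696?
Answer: 3*I*√4283 ≈ 196.33*I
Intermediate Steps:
√((B + p(-8)) - 43331) = √((4696 - 8*(-3 - 8)) - 43331) = √((4696 - 8*(-11)) - 43331) = √((4696 + 88) - 43331) = √(4784 - 43331) = √(-38547) = 3*I*√4283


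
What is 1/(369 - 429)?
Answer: -1/60 ≈ -0.016667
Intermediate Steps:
1/(369 - 429) = 1/(-60) = -1/60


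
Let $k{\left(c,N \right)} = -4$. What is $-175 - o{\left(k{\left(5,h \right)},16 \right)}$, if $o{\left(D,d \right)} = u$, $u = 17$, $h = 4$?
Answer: $-192$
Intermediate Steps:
$o{\left(D,d \right)} = 17$
$-175 - o{\left(k{\left(5,h \right)},16 \right)} = -175 - 17 = -192$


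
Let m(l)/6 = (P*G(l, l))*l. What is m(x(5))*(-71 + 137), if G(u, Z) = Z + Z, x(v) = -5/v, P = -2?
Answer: -1584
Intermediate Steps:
G(u, Z) = 2*Z
m(l) = -24*l**2 (m(l) = 6*((-4*l)*l) = 6*(-4*l**2) = -24*l**2)
m(x(5))*(-71 + 137) = (-24*1**2)*(-71 + 137) = -24*(-5*1/5)**2*66 = -24*(-1)**2*66 = -24*1*66 = -24*66 = -1584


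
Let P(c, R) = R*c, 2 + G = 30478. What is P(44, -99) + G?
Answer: 26120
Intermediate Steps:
G = 30476 (G = -2 + 30478 = 30476)
P(44, -99) + G = -99*44 + 30476 = -4356 + 30476 = 26120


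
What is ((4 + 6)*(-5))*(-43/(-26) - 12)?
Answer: 6725/13 ≈ 517.31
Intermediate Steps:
((4 + 6)*(-5))*(-43/(-26) - 12) = (10*(-5))*(-43*(-1/26) - 12) = -50*(43/26 - 12) = -50*(-269/26) = 6725/13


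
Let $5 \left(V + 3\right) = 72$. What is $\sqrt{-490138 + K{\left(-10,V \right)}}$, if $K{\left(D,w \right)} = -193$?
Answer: $i \sqrt{490331} \approx 700.24 i$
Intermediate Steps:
$V = \frac{57}{5}$ ($V = -3 + \frac{1}{5} \cdot 72 = -3 + \frac{72}{5} = \frac{57}{5} \approx 11.4$)
$\sqrt{-490138 + K{\left(-10,V \right)}} = \sqrt{-490138 - 193} = \sqrt{-490331} = i \sqrt{490331}$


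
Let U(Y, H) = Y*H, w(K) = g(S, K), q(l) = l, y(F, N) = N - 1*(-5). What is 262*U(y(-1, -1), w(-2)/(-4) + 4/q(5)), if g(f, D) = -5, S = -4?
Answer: 10742/5 ≈ 2148.4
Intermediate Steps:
y(F, N) = 5 + N (y(F, N) = N + 5 = 5 + N)
w(K) = -5
U(Y, H) = H*Y
262*U(y(-1, -1), w(-2)/(-4) + 4/q(5)) = 262*((-5/(-4) + 4/5)*(5 - 1)) = 262*((-5*(-1/4) + 4*(1/5))*4) = 262*((5/4 + 4/5)*4) = 262*((41/20)*4) = 262*(41/5) = 10742/5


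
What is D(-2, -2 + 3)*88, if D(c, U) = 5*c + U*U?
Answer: -792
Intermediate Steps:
D(c, U) = U² + 5*c (D(c, U) = 5*c + U² = U² + 5*c)
D(-2, -2 + 3)*88 = ((-2 + 3)² + 5*(-2))*88 = (1² - 10)*88 = (1 - 10)*88 = -9*88 = -792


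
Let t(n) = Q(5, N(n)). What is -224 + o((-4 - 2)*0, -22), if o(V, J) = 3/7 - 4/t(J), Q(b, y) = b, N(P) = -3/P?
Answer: -7853/35 ≈ -224.37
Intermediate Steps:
t(n) = 5
o(V, J) = -13/35 (o(V, J) = 3/7 - 4/5 = -13/35)
-224 + o((-4 - 2)*0, -22) = -224 - 13/35 = -7853/35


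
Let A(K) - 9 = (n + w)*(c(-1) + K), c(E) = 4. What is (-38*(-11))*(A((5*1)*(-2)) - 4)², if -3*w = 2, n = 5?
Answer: 184338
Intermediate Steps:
w = -⅔ (w = -⅓*2 = -⅔ ≈ -0.66667)
A(K) = 79/3 + 13*K/3 (A(K) = 9 + (5 - ⅔)*(4 + K) = 9 + 13*(4 + K)/3 = 9 + (52/3 + 13*K/3) = 79/3 + 13*K/3)
(-38*(-11))*(A((5*1)*(-2)) - 4)² = (-38*(-11))*((79/3 + 13*((5*1)*(-2))/3) - 4)² = 418*((79/3 + 13*(5*(-2))/3) - 4)² = 418*((79/3 + (13/3)*(-10)) - 4)² = 418*((79/3 - 130/3) - 4)² = 418*(-17 - 4)² = 418*(-21)² = 418*441 = 184338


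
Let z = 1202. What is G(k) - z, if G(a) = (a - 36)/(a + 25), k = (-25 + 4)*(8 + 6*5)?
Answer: -928312/773 ≈ -1200.9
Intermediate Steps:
k = -798 (k = -21*(8 + 30) = -21*38 = -798)
G(a) = (-36 + a)/(25 + a)
G(k) - z = (-36 - 798)/(25 - 798) - 1*1202 = -834/(-773) - 1202 = -1/773*(-834) - 1202 = 834/773 - 1202 = -928312/773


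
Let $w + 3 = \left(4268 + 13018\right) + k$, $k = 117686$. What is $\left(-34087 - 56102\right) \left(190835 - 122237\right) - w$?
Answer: $-6186919991$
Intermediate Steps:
$w = 134969$ ($w = -3 + \left(\left(4268 + 13018\right) + 117686\right) = -3 + \left(17286 + 117686\right) = -3 + 134972 = 134969$)
$\left(-34087 - 56102\right) \left(190835 - 122237\right) - w = \left(-34087 - 56102\right) \left(190835 - 122237\right) - 134969 = \left(-90189\right) 68598 - 134969 = -6186785022 - 134969 = -6186919991$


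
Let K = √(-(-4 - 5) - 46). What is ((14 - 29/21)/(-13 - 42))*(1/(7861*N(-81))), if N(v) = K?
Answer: 53*I*√37/67187967 ≈ 4.7983e-6*I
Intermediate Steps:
K = I*√37 (K = √(-1*(-9) - 46) = √(9 - 46) = √(-37) = I*√37 ≈ 6.0828*I)
N(v) = I*√37
((14 - 29/21)/(-13 - 42))*(1/(7861*N(-81))) = ((14 - 29/21)/(-13 - 42))*(1/(7861*((I*√37)))) = ((14 - 29*1/21)/(-55))*((-I*√37/37)/7861) = ((14 - 29/21)*(-1/55))*(-I*√37/290857) = ((265/21)*(-1/55))*(-I*√37/290857) = -(-53)*I*√37/67187967 = 53*I*√37/67187967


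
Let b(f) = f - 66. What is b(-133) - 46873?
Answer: -47072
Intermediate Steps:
b(f) = -66 + f
b(-133) - 46873 = (-66 - 133) - 46873 = -199 - 46873 = -47072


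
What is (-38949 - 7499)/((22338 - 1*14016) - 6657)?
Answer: -46448/1665 ≈ -27.897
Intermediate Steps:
(-38949 - 7499)/((22338 - 1*14016) - 6657) = -46448/((22338 - 14016) - 6657) = -46448/(8322 - 6657) = -46448/1665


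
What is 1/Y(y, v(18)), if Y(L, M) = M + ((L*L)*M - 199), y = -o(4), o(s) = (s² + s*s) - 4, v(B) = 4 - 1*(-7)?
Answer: 1/8436 ≈ 0.00011854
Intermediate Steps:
v(B) = 11 (v(B) = 4 + 7 = 11)
o(s) = -4 + 2*s² (o(s) = (s² + s²) - 4 = 2*s² - 4 = -4 + 2*s²)
y = -28 (y = -(-4 + 2*4²) = -(-4 + 2*16) = -(-4 + 32) = -1*28 = -28)
Y(L, M) = -199 + M + M*L² (Y(L, M) = M + (L²*M - 199) = M + (M*L² - 199) = M + (-199 + M*L²) = -199 + M + M*L²)
1/Y(y, v(18)) = 1/(-199 + 11 + 11*(-28)²) = 1/(-199 + 11 + 11*784) = 1/(-199 + 11 + 8624) = 1/8436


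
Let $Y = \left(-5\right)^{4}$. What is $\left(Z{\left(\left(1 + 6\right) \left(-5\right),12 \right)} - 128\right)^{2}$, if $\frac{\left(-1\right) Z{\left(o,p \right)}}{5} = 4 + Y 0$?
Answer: $21904$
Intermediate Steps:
$Y = 625$
$Z{\left(o,p \right)} = -20$ ($Z{\left(o,p \right)} = - 5 \left(4 + 625 \cdot 0\right) = - 5 \left(4 + 0\right) = \left(-5\right) 4 = -20$)
$\left(Z{\left(\left(1 + 6\right) \left(-5\right),12 \right)} - 128\right)^{2} = \left(-20 - 128\right)^{2} = \left(-148\right)^{2} = 21904$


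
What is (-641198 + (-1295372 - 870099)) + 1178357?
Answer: -1628312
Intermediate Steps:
(-641198 + (-1295372 - 870099)) + 1178357 = (-641198 - 2165471) + 1178357 = -2806669 + 1178357 = -1628312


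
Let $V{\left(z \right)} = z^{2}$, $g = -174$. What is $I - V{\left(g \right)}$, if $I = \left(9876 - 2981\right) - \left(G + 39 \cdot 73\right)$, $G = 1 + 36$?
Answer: $-26265$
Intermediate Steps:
$G = 37$
$I = 4011$ ($I = \left(9876 - 2981\right) - \left(37 + 39 \cdot 73\right) = \left(9876 - 2981\right) - \left(37 + 2847\right) = 6895 - 2884 = 4011$)
$I - V{\left(g \right)} = 4011 - \left(-174\right)^{2} = 4011 - 30276 = -26265$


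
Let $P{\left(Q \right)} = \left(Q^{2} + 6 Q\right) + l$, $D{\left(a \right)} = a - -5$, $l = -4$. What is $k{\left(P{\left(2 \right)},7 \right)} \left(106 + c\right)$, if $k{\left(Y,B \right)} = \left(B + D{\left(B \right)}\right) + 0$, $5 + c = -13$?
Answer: $1672$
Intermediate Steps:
$c = -18$ ($c = -5 - 13 = -18$)
$D{\left(a \right)} = 5 + a$ ($D{\left(a \right)} = a + 5 = 5 + a$)
$P{\left(Q \right)} = -4 + Q^{2} + 6 Q$ ($P{\left(Q \right)} = \left(Q^{2} + 6 Q\right) - 4 = -4 + Q^{2} + 6 Q$)
$k{\left(Y,B \right)} = 5 + 2 B$ ($k{\left(Y,B \right)} = \left(B + \left(5 + B\right)\right) + 0 = \left(5 + 2 B\right) + 0 = 5 + 2 B$)
$k{\left(P{\left(2 \right)},7 \right)} \left(106 + c\right) = \left(5 + 2 \cdot 7\right) \left(106 - 18\right) = \left(5 + 14\right) 88 = 19 \cdot 88 = 1672$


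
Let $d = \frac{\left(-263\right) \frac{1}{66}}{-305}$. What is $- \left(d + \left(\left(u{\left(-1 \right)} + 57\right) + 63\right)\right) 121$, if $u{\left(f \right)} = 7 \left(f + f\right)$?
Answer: $- \frac{23474473}{1830} \approx -12828.0$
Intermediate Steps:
$u{\left(f \right)} = 14 f$ ($u{\left(f \right)} = 7 \cdot 2 f = 14 f$)
$d = \frac{263}{20130}$ ($d = \left(-263\right) \frac{1}{66} \left(- \frac{1}{305}\right) = \left(- \frac{263}{66}\right) \left(- \frac{1}{305}\right) = \frac{263}{20130} \approx 0.013065$)
$- \left(d + \left(\left(u{\left(-1 \right)} + 57\right) + 63\right)\right) 121 = - \left(\frac{263}{20130} + \left(\left(14 \left(-1\right) + 57\right) + 63\right)\right) 121 = - \left(\frac{263}{20130} + \left(\left(-14 + 57\right) + 63\right)\right) 121 = - \left(\frac{263}{20130} + \left(43 + 63\right)\right) 121 = - \left(\frac{263}{20130} + 106\right) 121 = - \frac{2134043 \cdot 121}{20130} = \left(-1\right) \frac{23474473}{1830} = - \frac{23474473}{1830}$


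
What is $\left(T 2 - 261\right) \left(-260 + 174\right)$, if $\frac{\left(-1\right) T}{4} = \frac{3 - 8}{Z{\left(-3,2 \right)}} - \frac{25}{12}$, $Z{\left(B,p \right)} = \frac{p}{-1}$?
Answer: $\frac{68198}{3} \approx 22733.0$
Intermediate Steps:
$Z{\left(B,p \right)} = - p$ ($Z{\left(B,p \right)} = p \left(-1\right) = - p$)
$T = - \frac{5}{3}$ ($T = - 4 \left(\frac{3 - 8}{\left(-1\right) 2} - \frac{25}{12}\right) = - 4 \left(\frac{3 - 8}{-2} - \frac{25}{12}\right) = - 4 \left(\left(-5\right) \left(- \frac{1}{2}\right) - \frac{25}{12}\right) = - 4 \left(\frac{5}{2} - \frac{25}{12}\right) = \left(-4\right) \frac{5}{12} = - \frac{5}{3} \approx -1.6667$)
$\left(T 2 - 261\right) \left(-260 + 174\right) = \left(\left(- \frac{5}{3}\right) 2 - 261\right) \left(-260 + 174\right) = \left(- \frac{10}{3} - 261\right) \left(-86\right) = \left(- \frac{793}{3}\right) \left(-86\right) = \frac{68198}{3}$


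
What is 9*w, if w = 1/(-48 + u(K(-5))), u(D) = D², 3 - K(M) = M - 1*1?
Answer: 3/11 ≈ 0.27273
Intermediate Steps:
K(M) = 4 - M (K(M) = 3 - (M - 1*1) = 3 - (M - 1) = 3 - (-1 + M) = 3 + (1 - M) = 4 - M)
w = 1/33 (w = 1/(-48 + (4 - 1*(-5))²) = 1/(-48 + (4 + 5)²) = 1/(-48 + 9²) = 1/(-48 + 81) = 1/33 ≈ 0.030303)
9*w = 9*(1/33) = 3/11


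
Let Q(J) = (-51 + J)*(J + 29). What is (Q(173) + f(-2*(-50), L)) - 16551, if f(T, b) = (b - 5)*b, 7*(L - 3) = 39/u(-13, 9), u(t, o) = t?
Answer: 396251/49 ≈ 8086.8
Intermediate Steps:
L = 18/7 (L = 3 + (39/(-13))/7 = 3 + (39*(-1/13))/7 = 3 + (⅐)*(-3) = 3 - 3/7 = 18/7 ≈ 2.5714)
Q(J) = (-51 + J)*(29 + J)
f(T, b) = b*(-5 + b) (f(T, b) = (-5 + b)*b = b*(-5 + b))
(Q(173) + f(-2*(-50), L)) - 16551 = ((-1479 + 173² - 22*173) + 18*(-5 + 18/7)/7) - 16551 = ((-1479 + 29929 - 3806) + (18/7)*(-17/7)) - 16551 = (24644 - 306/49) - 16551 = 1207250/49 - 16551 = 396251/49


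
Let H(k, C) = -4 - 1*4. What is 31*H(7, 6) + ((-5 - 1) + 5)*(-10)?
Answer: -238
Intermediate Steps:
H(k, C) = -8 (H(k, C) = -4 - 4 = -8)
31*H(7, 6) + ((-5 - 1) + 5)*(-10) = 31*(-8) + ((-5 - 1) + 5)*(-10) = -248 + (-6 + 5)*(-10) = -248 - 1*(-10) = -248 + 10 = -238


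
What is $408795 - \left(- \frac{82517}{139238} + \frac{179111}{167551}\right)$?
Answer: $\frac{9536957996632159}{23329466138} \approx 4.0879 \cdot 10^{5}$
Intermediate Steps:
$408795 - \left(- \frac{82517}{139238} + \frac{179111}{167551}\right) = 408795 - \frac{11113251551}{23329466138} = \frac{9536957996632159}{23329466138}$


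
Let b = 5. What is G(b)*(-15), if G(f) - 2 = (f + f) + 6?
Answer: -270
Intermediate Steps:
G(f) = 8 + 2*f (G(f) = 2 + ((f + f) + 6) = 2 + (2*f + 6) = 2 + (6 + 2*f) = 8 + 2*f)
G(b)*(-15) = (8 + 2*5)*(-15) = (8 + 10)*(-15) = 18*(-15) = -270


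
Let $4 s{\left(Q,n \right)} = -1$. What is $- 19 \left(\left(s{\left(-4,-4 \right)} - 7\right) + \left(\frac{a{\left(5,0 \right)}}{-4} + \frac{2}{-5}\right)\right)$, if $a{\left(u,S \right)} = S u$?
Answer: $\frac{2907}{20} \approx 145.35$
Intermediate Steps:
$s{\left(Q,n \right)} = - \frac{1}{4}$ ($s{\left(Q,n \right)} = \frac{1}{4} \left(-1\right) = - \frac{1}{4}$)
$- 19 \left(\left(s{\left(-4,-4 \right)} - 7\right) + \left(\frac{a{\left(5,0 \right)}}{-4} + \frac{2}{-5}\right)\right) = - 19 \left(\left(- \frac{1}{4} - 7\right) + \left(\frac{0 \cdot 5}{-4} + \frac{2}{-5}\right)\right) = - 19 \left(- \frac{29}{4} + \left(0 \left(- \frac{1}{4}\right) + 2 \left(- \frac{1}{5}\right)\right)\right) = - 19 \left(- \frac{29}{4} + \left(0 - \frac{2}{5}\right)\right) = - 19 \left(- \frac{29}{4} - \frac{2}{5}\right) = \left(-19\right) \left(- \frac{153}{20}\right) = \frac{2907}{20}$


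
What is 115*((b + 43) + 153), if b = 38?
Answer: 26910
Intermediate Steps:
115*((b + 43) + 153) = 115*((38 + 43) + 153) = 115*(81 + 153) = 115*234 = 26910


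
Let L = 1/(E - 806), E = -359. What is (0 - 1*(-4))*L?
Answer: -4/1165 ≈ -0.0034335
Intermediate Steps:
L = -1/1165 (L = 1/(-359 - 806) = 1/(-1165) = -1/1165 ≈ -0.00085837)
(0 - 1*(-4))*L = (0 - 1*(-4))*(-1/1165) = (0 + 4)*(-1/1165) = 4*(-1/1165) = -4/1165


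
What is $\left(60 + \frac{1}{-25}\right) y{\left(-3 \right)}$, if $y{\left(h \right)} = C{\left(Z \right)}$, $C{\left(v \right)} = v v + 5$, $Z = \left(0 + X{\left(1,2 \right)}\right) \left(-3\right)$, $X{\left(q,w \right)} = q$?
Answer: $\frac{20986}{25} \approx 839.44$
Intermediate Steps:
$Z = -3$ ($Z = \left(0 + 1\right) \left(-3\right) = 1 \left(-3\right) = -3$)
$C{\left(v \right)} = 5 + v^{2}$ ($C{\left(v \right)} = v^{2} + 5 = 5 + v^{2}$)
$y{\left(h \right)} = 14$ ($y{\left(h \right)} = 5 + \left(-3\right)^{2} = 5 + 9 = 14$)
$\left(60 + \frac{1}{-25}\right) y{\left(-3 \right)} = \left(60 + \frac{1}{-25}\right) 14 = \left(60 - \frac{1}{25}\right) 14 = \frac{1499}{25} \cdot 14 = \frac{20986}{25}$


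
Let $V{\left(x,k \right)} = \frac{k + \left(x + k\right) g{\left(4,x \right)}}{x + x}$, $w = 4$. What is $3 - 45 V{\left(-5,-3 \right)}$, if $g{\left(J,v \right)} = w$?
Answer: $- \frac{309}{2} \approx -154.5$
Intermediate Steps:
$g{\left(J,v \right)} = 4$
$V{\left(x,k \right)} = \frac{4 x + 5 k}{2 x}$ ($V{\left(x,k \right)} = \frac{k + \left(x + k\right) 4}{x + x} = \frac{k + \left(k + x\right) 4}{2 x} = \left(k + \left(4 k + 4 x\right)\right) \frac{1}{2 x} = \left(4 x + 5 k\right) \frac{1}{2 x} = \frac{4 x + 5 k}{2 x}$)
$3 - 45 V{\left(-5,-3 \right)} = 3 - 45 \left(2 + \frac{5}{2} \left(-3\right) \frac{1}{-5}\right) = 3 - 45 \left(2 + \frac{5}{2} \left(-3\right) \left(- \frac{1}{5}\right)\right) = 3 - 45 \left(2 + \frac{3}{2}\right) = 3 - \frac{315}{2} = - \frac{309}{2}$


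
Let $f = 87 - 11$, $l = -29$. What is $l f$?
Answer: $-2204$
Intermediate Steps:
$f = 76$ ($f = 87 - 11 = 76$)
$l f = \left(-29\right) 76 = -2204$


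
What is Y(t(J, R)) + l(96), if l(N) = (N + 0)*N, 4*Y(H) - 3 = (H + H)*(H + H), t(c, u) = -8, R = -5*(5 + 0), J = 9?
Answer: 37123/4 ≈ 9280.8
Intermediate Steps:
R = -25 (R = -5*5 = -25)
Y(H) = ¾ + H² (Y(H) = ¾ + ((H + H)*(H + H))/4 = ¾ + ((2*H)*(2*H))/4 = ¾ + (4*H²)/4 = ¾ + H²)
l(N) = N² (l(N) = N*N = N²)
Y(t(J, R)) + l(96) = (¾ + (-8)²) + 96² = (¾ + 64) + 9216 = 259/4 + 9216 = 37123/4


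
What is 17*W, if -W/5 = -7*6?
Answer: 3570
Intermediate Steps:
W = 210 (W = -(-35)*6 = -5*(-42) = 210)
17*W = 17*210 = 3570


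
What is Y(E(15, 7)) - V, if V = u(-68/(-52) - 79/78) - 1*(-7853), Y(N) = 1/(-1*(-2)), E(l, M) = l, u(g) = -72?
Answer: -15561/2 ≈ -7780.5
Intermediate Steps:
Y(N) = 1/2
V = 7781 (V = -72 - 1*(-7853) = -72 + 7853 = 7781)
Y(E(15, 7)) - V = 1/2 - 1*7781 = 1/2 - 7781 = -15561/2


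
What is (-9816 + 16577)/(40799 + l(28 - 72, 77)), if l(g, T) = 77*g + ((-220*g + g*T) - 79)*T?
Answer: 6761/515812 ≈ 0.013107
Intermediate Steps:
l(g, T) = 77*g + T*(-79 - 220*g + T*g) (l(g, T) = 77*g + ((-220*g + T*g) - 79)*T = 77*g + (-79 - 220*g + T*g)*T = 77*g + T*(-79 - 220*g + T*g))
(-9816 + 16577)/(40799 + l(28 - 72, 77)) = (-9816 + 16577)/(40799 + (-79*77 + 77*(28 - 72) + (28 - 72)*77² - 220*77*(28 - 72))) = 6761/(40799 + (-6083 + 77*(-44) - 44*5929 - 220*77*(-44))) = 6761/(40799 + (-6083 - 3388 - 260876 + 745360)) = 6761/(40799 + 475013) = 6761/515812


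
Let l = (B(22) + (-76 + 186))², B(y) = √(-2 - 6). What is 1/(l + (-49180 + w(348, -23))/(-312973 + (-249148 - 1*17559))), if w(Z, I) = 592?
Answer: 253955603332040/3078984341147115369 - 9240794816000*I*√2/3078984341147115369 ≈ 8.248e-5 - 4.2444e-6*I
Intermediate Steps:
B(y) = 2*I*√2 (B(y) = √(-8) = 2*I*√2)
l = (110 + 2*I*√2)² (l = (2*I*√2 + (-76 + 186))² = (2*I*√2 + 110)² = (110 + 2*I*√2)² ≈ 12092.0 + 622.25*I)
1/(l + (-49180 + w(348, -23))/(-312973 + (-249148 - 1*17559))) = 1/((12092 + 440*I*√2) + (-49180 + 592)/(-312973 + (-249148 - 1*17559))) = 1/((12092 + 440*I*√2) - 48588/(-312973 + (-249148 - 17559))) = 1/((12092 + 440*I*√2) - 48588/(-312973 - 266707)) = 1/((12092 + 440*I*√2) - 48588/(-579680)) = 1/((12092 + 440*I*√2) - 48588*(-1/579680)) = 1/((12092 + 440*I*√2) + 12147/144920) = 1/(1752384787/144920 + 440*I*√2)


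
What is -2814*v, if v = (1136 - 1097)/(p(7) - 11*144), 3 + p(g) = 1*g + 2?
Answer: 18291/263 ≈ 69.547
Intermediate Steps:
p(g) = -1 + g (p(g) = -3 + (1*g + 2) = -3 + (g + 2) = -3 + (2 + g) = -1 + g)
v = -13/526 (v = (1136 - 1097)/((-1 + 7) - 11*144) = 39/(6 - 1584) = 39/(-1578) = 39*(-1/1578) = -13/526 ≈ -0.024715)
-2814*v = -2814*(-13/526) = 18291/263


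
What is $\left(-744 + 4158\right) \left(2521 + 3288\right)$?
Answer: $19831926$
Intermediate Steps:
$\left(-744 + 4158\right) \left(2521 + 3288\right) = 3414 \cdot 5809 = 19831926$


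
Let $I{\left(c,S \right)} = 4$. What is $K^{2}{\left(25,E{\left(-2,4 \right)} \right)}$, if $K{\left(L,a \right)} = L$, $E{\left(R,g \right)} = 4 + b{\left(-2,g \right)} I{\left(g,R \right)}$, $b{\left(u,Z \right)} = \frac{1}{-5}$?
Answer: $625$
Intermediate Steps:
$b{\left(u,Z \right)} = - \frac{1}{5}$
$E{\left(R,g \right)} = \frac{16}{5}$ ($E{\left(R,g \right)} = 4 - \frac{4}{5} = \frac{16}{5}$)
$K^{2}{\left(25,E{\left(-2,4 \right)} \right)} = 25^{2} = 625$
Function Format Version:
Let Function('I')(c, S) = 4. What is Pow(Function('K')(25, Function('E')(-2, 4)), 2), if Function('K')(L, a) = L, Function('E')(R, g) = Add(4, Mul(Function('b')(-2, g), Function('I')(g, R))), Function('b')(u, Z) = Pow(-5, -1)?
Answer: 625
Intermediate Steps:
Function('b')(u, Z) = Rational(-1, 5)
Function('E')(R, g) = Rational(16, 5) (Function('E')(R, g) = Add(4, Mul(Rational(-1, 5), 4)) = Add(4, Rational(-4, 5)) = Rational(16, 5))
Pow(Function('K')(25, Function('E')(-2, 4)), 2) = Pow(25, 2) = 625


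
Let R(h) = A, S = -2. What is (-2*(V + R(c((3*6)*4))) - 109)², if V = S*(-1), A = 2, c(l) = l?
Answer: 13689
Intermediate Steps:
V = 2 (V = -2*(-1) = 2)
R(h) = 2
(-2*(V + R(c((3*6)*4))) - 109)² = (-2*(2 + 2) - 109)² = (-2*4 - 109)² = (-8 - 109)² = (-117)² = 13689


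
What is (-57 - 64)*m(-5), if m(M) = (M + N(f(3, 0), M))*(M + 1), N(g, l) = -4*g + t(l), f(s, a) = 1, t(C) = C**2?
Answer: 7744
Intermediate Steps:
N(g, l) = l**2 - 4*g (N(g, l) = -4*g + l**2 = l**2 - 4*g)
m(M) = (1 + M)*(-4 + M + M**2) (m(M) = (M + (M**2 - 4*1))*(M + 1) = (M + (M**2 - 4))*(1 + M) = (M + (-4 + M**2))*(1 + M) = (-4 + M + M**2)*(1 + M) = (1 + M)*(-4 + M + M**2))
(-57 - 64)*m(-5) = (-57 - 64)*(-4 + (-5)**3 - 3*(-5) + 2*(-5)**2) = -121*(-4 - 125 + 15 + 2*25) = -121*(-4 - 125 + 15 + 50) = -121*(-64) = 7744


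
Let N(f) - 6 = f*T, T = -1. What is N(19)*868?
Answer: -11284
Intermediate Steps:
N(f) = 6 - f (N(f) = 6 + f*(-1) = 6 - f)
N(19)*868 = (6 - 1*19)*868 = (6 - 19)*868 = -13*868 = -11284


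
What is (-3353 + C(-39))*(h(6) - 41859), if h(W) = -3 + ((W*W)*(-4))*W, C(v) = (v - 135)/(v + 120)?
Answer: 1290168538/9 ≈ 1.4335e+8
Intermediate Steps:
C(v) = (-135 + v)/(120 + v)
h(W) = -3 - 4*W**3 (h(W) = -3 + (W**2*(-4))*W = -3 + (-4*W**2)*W = -3 - 4*W**3)
(-3353 + C(-39))*(h(6) - 41859) = (-3353 + (-135 - 39)/(120 - 39))*((-3 - 4*6**3) - 41859) = (-3353 - 174/81)*((-3 - 4*216) - 41859) = (-3353 + (1/81)*(-174))*((-3 - 864) - 41859) = (-3353 - 58/27)*(-867 - 41859) = -90589/27*(-42726) = 1290168538/9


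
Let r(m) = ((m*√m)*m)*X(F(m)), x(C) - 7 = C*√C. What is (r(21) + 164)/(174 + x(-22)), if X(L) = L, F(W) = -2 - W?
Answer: (164 - 10143*√21)/(181 - 22*I*√22) ≈ -193.13 - 110.1*I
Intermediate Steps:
x(C) = 7 + C^(3/2) (x(C) = 7 + C*√C = 7 + C^(3/2))
r(m) = m^(5/2)*(-2 - m) (r(m) = ((m*√m)*m)*(-2 - m) = (m^(3/2)*m)*(-2 - m) = m^(5/2)*(-2 - m))
(r(21) + 164)/(174 + x(-22)) = (21^(5/2)*(-2 - 1*21) + 164)/(174 + (7 + (-22)^(3/2))) = ((441*√21)*(-2 - 21) + 164)/(174 + (7 - 22*I*√22)) = ((441*√21)*(-23) + 164)/(181 - 22*I*√22) = (-10143*√21 + 164)/(181 - 22*I*√22) = (164 - 10143*√21)/(181 - 22*I*√22)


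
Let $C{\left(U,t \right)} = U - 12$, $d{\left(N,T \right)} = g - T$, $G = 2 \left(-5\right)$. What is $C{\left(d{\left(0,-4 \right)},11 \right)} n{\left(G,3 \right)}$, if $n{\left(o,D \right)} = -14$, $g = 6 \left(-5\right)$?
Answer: $532$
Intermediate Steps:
$g = -30$
$G = -10$
$d{\left(N,T \right)} = -30 - T$
$C{\left(U,t \right)} = -12 + U$ ($C{\left(U,t \right)} = U - 12 = -12 + U$)
$C{\left(d{\left(0,-4 \right)},11 \right)} n{\left(G,3 \right)} = \left(-12 - 26\right) \left(-14\right) = \left(-38\right) \left(-14\right) = 532$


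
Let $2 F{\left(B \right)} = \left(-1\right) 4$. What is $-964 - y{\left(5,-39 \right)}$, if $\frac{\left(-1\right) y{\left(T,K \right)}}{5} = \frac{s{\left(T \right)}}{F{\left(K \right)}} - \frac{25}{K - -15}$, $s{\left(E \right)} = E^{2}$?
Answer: $- \frac{24511}{24} \approx -1021.3$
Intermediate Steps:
$F{\left(B \right)} = -2$ ($F{\left(B \right)} = \frac{\left(-1\right) 4}{2} = \frac{1}{2} \left(-4\right) = -2$)
$y{\left(T,K \right)} = \frac{125}{15 + K} + \frac{5 T^{2}}{2}$ ($y{\left(T,K \right)} = - 5 \left(\frac{T^{2}}{-2} - \frac{25}{K - -15}\right) = - 5 \left(T^{2} \left(- \frac{1}{2}\right) - \frac{25}{K + 15}\right) = - 5 \left(- \frac{T^{2}}{2} - \frac{25}{15 + K}\right) = - 5 \left(- \frac{25}{15 + K} - \frac{T^{2}}{2}\right) = \frac{125}{15 + K} + \frac{5 T^{2}}{2}$)
$-964 - y{\left(5,-39 \right)} = -964 - \frac{5 \left(50 + 15 \cdot 5^{2} - 39 \cdot 5^{2}\right)}{2 \left(15 - 39\right)} = -964 - \frac{5 \left(50 + 15 \cdot 25 - 975\right)}{2 \left(-24\right)} = -964 - \frac{5}{2} \left(- \frac{1}{24}\right) \left(50 + 375 - 975\right) = -964 - \frac{5}{2} \left(- \frac{1}{24}\right) \left(-550\right) = -964 - \frac{1375}{24} = - \frac{24511}{24}$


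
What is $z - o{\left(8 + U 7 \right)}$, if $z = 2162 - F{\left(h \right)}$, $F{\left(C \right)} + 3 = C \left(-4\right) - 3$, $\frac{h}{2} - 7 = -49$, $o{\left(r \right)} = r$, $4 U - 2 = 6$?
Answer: $1810$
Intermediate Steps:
$U = 2$ ($U = \frac{1}{2} + \frac{1}{4} \cdot 6 = \frac{1}{2} + \frac{3}{2} = 2$)
$h = -84$ ($h = 14 + 2 \left(-49\right) = 14 - 98 = -84$)
$F{\left(C \right)} = -6 - 4 C$ ($F{\left(C \right)} = -3 + \left(C \left(-4\right) - 3\right) = -3 - \left(3 + 4 C\right) = -6 - 4 C$)
$z = 1832$ ($z = 2162 - \left(-6 - -336\right) = 2162 - \left(-6 + 336\right) = 2162 - 330 = 1832$)
$z - o{\left(8 + U 7 \right)} = 1832 - \left(8 + 2 \cdot 7\right) = 1832 - \left(8 + 14\right) = 1832 - 22 = 1810$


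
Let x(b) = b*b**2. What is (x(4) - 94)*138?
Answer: -4140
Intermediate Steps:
x(b) = b**3
(x(4) - 94)*138 = (4**3 - 94)*138 = (64 - 94)*138 = -30*138 = -4140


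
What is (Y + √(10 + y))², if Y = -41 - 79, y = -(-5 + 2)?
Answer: (120 - √13)² ≈ 13548.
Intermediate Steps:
y = 3 (y = -1*(-3) = 3)
Y = -120
(Y + √(10 + y))² = (-120 + √(10 + 3))² = (-120 + √13)²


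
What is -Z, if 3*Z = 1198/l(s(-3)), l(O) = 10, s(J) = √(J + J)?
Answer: -599/15 ≈ -39.933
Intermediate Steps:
s(J) = √2*√J (s(J) = √(2*J) = √2*√J)
Z = 599/15 (Z = (1198/10)/3 = (1198*(⅒))/3 = (⅓)*(599/5) = 599/15 ≈ 39.933)
-Z = -1*599/15 = -599/15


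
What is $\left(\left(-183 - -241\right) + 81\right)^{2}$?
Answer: $19321$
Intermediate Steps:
$\left(\left(-183 - -241\right) + 81\right)^{2} = \left(\left(-183 + 241\right) + 81\right)^{2} = \left(58 + 81\right)^{2} = 139^{2} = 19321$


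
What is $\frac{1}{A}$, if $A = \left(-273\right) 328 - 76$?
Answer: $- \frac{1}{89620} \approx -1.1158 \cdot 10^{-5}$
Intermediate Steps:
$A = -89620$ ($A = -89544 - 76 = -89620$)
$\frac{1}{A} = \frac{1}{-89620} = - \frac{1}{89620}$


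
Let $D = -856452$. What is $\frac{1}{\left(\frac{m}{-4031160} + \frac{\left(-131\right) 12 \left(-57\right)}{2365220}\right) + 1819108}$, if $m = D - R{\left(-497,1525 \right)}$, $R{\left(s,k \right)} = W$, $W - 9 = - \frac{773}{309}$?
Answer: $\frac{36827316235710}{66992874802391653261} \approx 5.4972 \cdot 10^{-7}$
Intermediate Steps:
$W = \frac{2008}{309}$ ($W = 9 - \frac{773}{309} = \frac{2008}{309} \approx 6.4984$)
$R{\left(s,k \right)} = \frac{2008}{309}$
$m = - \frac{264645676}{309}$ ($m = -856452 - \frac{2008}{309} = - \frac{264645676}{309} \approx -8.5646 \cdot 10^{5}$)
$\frac{1}{\left(\frac{m}{-4031160} + \frac{\left(-131\right) 12 \left(-57\right)}{2365220}\right) + 1819108} = \frac{1}{\left(- \frac{264645676}{309 \left(-4031160\right)} + \frac{\left(-131\right) 12 \left(-57\right)}{2365220}\right) + 1819108} = \frac{1}{\left(\left(- \frac{264645676}{309}\right) \left(- \frac{1}{4031160}\right) + \left(-1572\right) \left(-57\right) \frac{1}{2365220}\right) + 1819108} = \frac{1}{\left(\frac{66161419}{311407110} + 89604 \cdot \frac{1}{2365220}\right) + 1819108} = \frac{1}{\left(\frac{66161419}{311407110} + \frac{22401}{591305}\right) + 1819108} = \frac{1}{\frac{9219481706581}{36827316235710} + 1819108} = \frac{1}{\frac{66992874802391653261}{36827316235710}} = \frac{36827316235710}{66992874802391653261}$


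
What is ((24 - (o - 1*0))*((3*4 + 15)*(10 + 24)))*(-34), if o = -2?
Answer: -811512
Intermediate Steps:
((24 - (o - 1*0))*((3*4 + 15)*(10 + 24)))*(-34) = ((24 - (-2 - 1*0))*((3*4 + 15)*(10 + 24)))*(-34) = ((24 - (-2 + 0))*((12 + 15)*34))*(-34) = ((24 - 1*(-2))*(27*34))*(-34) = ((24 + 2)*918)*(-34) = (26*918)*(-34) = 23868*(-34) = -811512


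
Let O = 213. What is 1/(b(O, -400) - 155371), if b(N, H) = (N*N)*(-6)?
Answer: -1/427585 ≈ -2.3387e-6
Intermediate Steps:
b(N, H) = -6*N² (b(N, H) = N²*(-6) = -6*N²)
1/(b(O, -400) - 155371) = 1/(-6*213² - 155371) = 1/(-6*45369 - 155371) = 1/(-272214 - 155371) = 1/(-427585) = -1/427585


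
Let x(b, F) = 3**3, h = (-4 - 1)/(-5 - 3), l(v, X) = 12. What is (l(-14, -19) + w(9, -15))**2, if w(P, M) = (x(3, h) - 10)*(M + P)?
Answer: 8100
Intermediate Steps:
h = 5/8 (h = -5/(-8) = -5*(-1/8) = 5/8 ≈ 0.62500)
x(b, F) = 27
w(P, M) = 17*M + 17*P (w(P, M) = (27 - 10)*(M + P) = 17*(M + P) = 17*M + 17*P)
(l(-14, -19) + w(9, -15))**2 = (12 + (17*(-15) + 17*9))**2 = (12 + (-255 + 153))**2 = (12 - 102)**2 = (-90)**2 = 8100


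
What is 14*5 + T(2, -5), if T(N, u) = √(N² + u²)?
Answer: 70 + √29 ≈ 75.385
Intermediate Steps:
14*5 + T(2, -5) = 14*5 + √(2² + (-5)²) = 70 + √(4 + 25) = 70 + √29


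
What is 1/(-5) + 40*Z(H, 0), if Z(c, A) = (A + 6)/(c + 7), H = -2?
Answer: 239/5 ≈ 47.800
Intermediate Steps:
Z(c, A) = (6 + A)/(7 + c)
1/(-5) + 40*Z(H, 0) = 1/(-5) + 40*((6 + 0)/(7 - 2)) = -⅕ + 40*(6/5) = -⅕ + 48 = 239/5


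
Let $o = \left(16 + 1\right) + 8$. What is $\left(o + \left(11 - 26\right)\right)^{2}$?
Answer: $100$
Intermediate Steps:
$o = 25$ ($o = 17 + 8 = 25$)
$\left(o + \left(11 - 26\right)\right)^{2} = \left(25 + \left(11 - 26\right)\right)^{2} = \left(25 - 15\right)^{2} = 10^{2} = 100$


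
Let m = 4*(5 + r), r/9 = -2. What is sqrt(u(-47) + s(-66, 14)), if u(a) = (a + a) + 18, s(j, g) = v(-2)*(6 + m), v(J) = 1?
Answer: I*sqrt(122) ≈ 11.045*I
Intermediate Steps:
r = -18 (r = 9*(-2) = -18)
m = -52 (m = 4*(5 - 18) = 4*(-13) = -52)
s(j, g) = -46 (s(j, g) = 1*(6 - 52) = 1*(-46) = -46)
u(a) = 18 + 2*a (u(a) = 2*a + 18 = 18 + 2*a)
sqrt(u(-47) + s(-66, 14)) = sqrt((18 + 2*(-47)) - 46) = sqrt((18 - 94) - 46) = sqrt(-76 - 46) = sqrt(-122) = I*sqrt(122)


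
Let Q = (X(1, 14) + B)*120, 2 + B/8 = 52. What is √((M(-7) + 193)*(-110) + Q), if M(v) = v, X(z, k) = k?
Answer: 2*√7305 ≈ 170.94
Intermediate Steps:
B = 400 (B = -16 + 8*52 = -16 + 416 = 400)
Q = 49680 (Q = (14 + 400)*120 = 414*120 = 49680)
√((M(-7) + 193)*(-110) + Q) = √((-7 + 193)*(-110) + 49680) = √(186*(-110) + 49680) = √(-20460 + 49680) = √29220 = 2*√7305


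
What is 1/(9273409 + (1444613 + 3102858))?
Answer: 1/13820880 ≈ 7.2354e-8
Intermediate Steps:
1/(9273409 + (1444613 + 3102858)) = 1/(9273409 + 4547471) = 1/13820880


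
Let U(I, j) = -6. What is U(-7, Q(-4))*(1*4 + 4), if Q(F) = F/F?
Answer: -48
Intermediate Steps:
Q(F) = 1
U(-7, Q(-4))*(1*4 + 4) = -6*(1*4 + 4) = -6*(4 + 4) = -6*8 = -48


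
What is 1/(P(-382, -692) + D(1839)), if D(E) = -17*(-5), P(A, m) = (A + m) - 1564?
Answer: -1/2553 ≈ -0.00039170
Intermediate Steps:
P(A, m) = -1564 + A + m
D(E) = 85
1/(P(-382, -692) + D(1839)) = 1/((-1564 - 382 - 692) + 85) = 1/(-2638 + 85) = 1/(-2553) = -1/2553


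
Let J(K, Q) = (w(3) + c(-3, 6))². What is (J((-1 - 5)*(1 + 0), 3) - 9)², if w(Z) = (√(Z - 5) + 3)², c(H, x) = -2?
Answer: -4064 - 6720*I*√2 ≈ -4064.0 - 9503.5*I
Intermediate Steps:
w(Z) = (3 + √(-5 + Z))² (w(Z) = (√(-5 + Z) + 3)² = (3 + √(-5 + Z))²)
J(K, Q) = (-2 + (3 + I*√2)²)² (J(K, Q) = ((3 + √(-5 + 3))² - 2)² = ((3 + √(-2))² - 2)² = ((3 + I*√2)² - 2)² = (-2 + (3 + I*√2)²)²)
(J((-1 - 5)*(1 + 0), 3) - 9)² = ((-47 + 60*I*√2) - 9)² = (-56 + 60*I*√2)²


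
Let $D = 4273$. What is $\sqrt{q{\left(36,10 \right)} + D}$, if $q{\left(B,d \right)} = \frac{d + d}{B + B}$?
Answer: $\frac{\sqrt{153838}}{6} \approx 65.37$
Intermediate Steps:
$q{\left(B,d \right)} = \frac{d}{B}$ ($q{\left(B,d \right)} = \frac{2 d}{2 B} = 2 d \frac{1}{2 B} = \frac{d}{B}$)
$\sqrt{q{\left(36,10 \right)} + D} = \sqrt{\frac{10}{36} + 4273} = \sqrt{10 \cdot \frac{1}{36} + 4273} = \sqrt{\frac{5}{18} + 4273} = \sqrt{\frac{76919}{18}} = \frac{\sqrt{153838}}{6}$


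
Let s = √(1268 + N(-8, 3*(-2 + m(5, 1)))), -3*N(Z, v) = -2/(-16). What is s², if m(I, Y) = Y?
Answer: 30431/24 ≈ 1268.0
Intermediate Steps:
N(Z, v) = -1/24 (N(Z, v) = -(-2)/(3*(-16)) = -(-2)*(-1)/(3*16) = -⅓*⅛ = -1/24)
s = √182586/12 (s = √(1268 - 1/24) = √(30431/24) = √182586/12 ≈ 35.608)
s² = (√182586/12)² = 30431/24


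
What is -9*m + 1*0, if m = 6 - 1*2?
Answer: -36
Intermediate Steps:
m = 4 (m = 6 - 2 = 4)
-9*m + 1*0 = -9*4 + 1*0 = -36 + 0 = -36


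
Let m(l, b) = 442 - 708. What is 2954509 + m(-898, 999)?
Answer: 2954243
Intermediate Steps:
m(l, b) = -266
2954509 + m(-898, 999) = 2954509 - 266 = 2954243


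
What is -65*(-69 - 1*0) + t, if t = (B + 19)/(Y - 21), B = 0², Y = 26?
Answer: 22444/5 ≈ 4488.8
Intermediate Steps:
B = 0
t = 19/5 (t = (0 + 19)/(26 - 21) = 19/5 ≈ 3.8000)
-65*(-69 - 1*0) + t = -65*(-69 - 1*0) + 19/5 = -65*(-69 + 0) + 19/5 = -65*(-69) + 19/5 = 4485 + 19/5 = 22444/5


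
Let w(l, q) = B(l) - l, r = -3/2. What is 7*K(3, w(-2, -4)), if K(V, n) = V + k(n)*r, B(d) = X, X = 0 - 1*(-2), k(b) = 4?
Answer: -21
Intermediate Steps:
X = 2 (X = 0 + 2 = 2)
B(d) = 2
r = -3/2 (r = -3*½ = -3/2 ≈ -1.5000)
w(l, q) = 2 - l
K(V, n) = -6 + V (K(V, n) = V + 4*(-3/2) = V - 6 = -6 + V)
7*K(3, w(-2, -4)) = 7*(-6 + 3) = 7*(-3) = -21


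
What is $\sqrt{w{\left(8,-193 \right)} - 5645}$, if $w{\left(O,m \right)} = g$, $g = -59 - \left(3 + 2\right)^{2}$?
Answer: $i \sqrt{5729} \approx 75.69 i$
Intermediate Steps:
$g = -84$ ($g = -59 - 5^{2} = -59 - 25 = -84$)
$w{\left(O,m \right)} = -84$
$\sqrt{w{\left(8,-193 \right)} - 5645} = \sqrt{-84 - 5645} = \sqrt{-5729} = i \sqrt{5729}$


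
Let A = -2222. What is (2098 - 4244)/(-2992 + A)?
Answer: 1073/2607 ≈ 0.41158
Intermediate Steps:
(2098 - 4244)/(-2992 + A) = (2098 - 4244)/(-2992 - 2222) = -2146/(-5214) = -2146*(-1/5214) = 1073/2607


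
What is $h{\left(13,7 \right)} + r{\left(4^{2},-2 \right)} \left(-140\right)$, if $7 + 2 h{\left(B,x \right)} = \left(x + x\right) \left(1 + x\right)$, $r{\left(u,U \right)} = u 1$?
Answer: $- \frac{4375}{2} \approx -2187.5$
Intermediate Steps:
$r{\left(u,U \right)} = u$
$h{\left(B,x \right)} = - \frac{7}{2} + x \left(1 + x\right)$ ($h{\left(B,x \right)} = - \frac{7}{2} + \frac{\left(x + x\right) \left(1 + x\right)}{2} = - \frac{7}{2} + \frac{2 x \left(1 + x\right)}{2} = - \frac{7}{2} + x \left(1 + x\right)$)
$h{\left(13,7 \right)} + r{\left(4^{2},-2 \right)} \left(-140\right) = \left(- \frac{7}{2} + 7 + 7^{2}\right) + 4^{2} \left(-140\right) = \left(- \frac{7}{2} + 7 + 49\right) + 16 \left(-140\right) = \frac{105}{2} - 2240 = - \frac{4375}{2}$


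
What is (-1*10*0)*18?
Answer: 0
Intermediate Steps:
(-1*10*0)*18 = -10*0*18 = 0*18 = 0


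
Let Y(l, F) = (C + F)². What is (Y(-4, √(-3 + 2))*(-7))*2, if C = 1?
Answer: -28*I ≈ -28.0*I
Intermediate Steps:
Y(l, F) = (1 + F)²
(Y(-4, √(-3 + 2))*(-7))*2 = ((1 + √(-3 + 2))²*(-7))*2 = ((1 + √(-1))²*(-7))*2 = ((1 + I)²*(-7))*2 = -7*(1 + I)²*2 = -14*(1 + I)²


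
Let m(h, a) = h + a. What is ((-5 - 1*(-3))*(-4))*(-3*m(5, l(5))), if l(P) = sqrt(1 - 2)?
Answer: -120 - 24*I ≈ -120.0 - 24.0*I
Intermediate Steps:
l(P) = I (l(P) = sqrt(-1) = I)
m(h, a) = a + h
((-5 - 1*(-3))*(-4))*(-3*m(5, l(5))) = ((-5 - 1*(-3))*(-4))*(-3*(I + 5)) = ((-5 + 3)*(-4))*(-3*(5 + I)) = (-2*(-4))*(-15 - 3*I) = 8*(-15 - 3*I) = -120 - 24*I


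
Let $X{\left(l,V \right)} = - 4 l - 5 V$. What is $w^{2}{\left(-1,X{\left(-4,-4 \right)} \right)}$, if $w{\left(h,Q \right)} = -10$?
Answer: $100$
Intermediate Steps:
$X{\left(l,V \right)} = - 5 V - 4 l$
$w^{2}{\left(-1,X{\left(-4,-4 \right)} \right)} = \left(-10\right)^{2} = 100$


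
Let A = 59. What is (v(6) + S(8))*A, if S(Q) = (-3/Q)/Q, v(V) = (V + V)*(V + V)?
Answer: 543567/64 ≈ 8493.2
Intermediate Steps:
v(V) = 4*V² (v(V) = (2*V)*(2*V) = 4*V²)
S(Q) = -3/Q²
(v(6) + S(8))*A = (4*6² - 3/8²)*59 = (4*36 - 3*1/64)*59 = (144 - 3/64)*59 = (9213/64)*59 = 543567/64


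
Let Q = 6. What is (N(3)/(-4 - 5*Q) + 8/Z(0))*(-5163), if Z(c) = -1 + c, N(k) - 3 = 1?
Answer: 712494/17 ≈ 41911.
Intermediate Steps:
N(k) = 4 (N(k) = 3 + 1 = 4)
(N(3)/(-4 - 5*Q) + 8/Z(0))*(-5163) = (4/(-4 - 5*6) + 8/(-1 + 0))*(-5163) = (4/(-4 - 30) + 8/(-1))*(-5163) = (4/(-34) + 8*(-1))*(-5163) = (4*(-1/34) - 8)*(-5163) = (-2/17 - 8)*(-5163) = -138/17*(-5163) = 712494/17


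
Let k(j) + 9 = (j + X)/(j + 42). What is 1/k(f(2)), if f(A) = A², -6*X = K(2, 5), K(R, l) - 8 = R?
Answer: -138/1235 ≈ -0.11174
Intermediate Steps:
K(R, l) = 8 + R
X = -5/3 (X = -(8 + 2)/6 = -⅙*10 = -5/3 ≈ -1.6667)
k(j) = -9 + (-5/3 + j)/(42 + j) (k(j) = -9 + (j - 5/3)/(j + 42) = -9 + (-5/3 + j)/(42 + j))
1/k(f(2)) = 1/((-1139 - 24*2²)/(3*(42 + 2²))) = 1/((-1139 - 24*4)/(3*(42 + 4))) = 1/((⅓)*(-1139 - 96)/46) = 1/((⅓)*(1/46)*(-1235)) = 1/(-1235/138) = -138/1235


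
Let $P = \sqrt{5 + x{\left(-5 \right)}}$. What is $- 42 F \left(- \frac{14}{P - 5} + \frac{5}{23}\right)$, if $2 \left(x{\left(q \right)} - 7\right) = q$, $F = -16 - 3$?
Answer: $\frac{2693250}{713} + \frac{11172 \sqrt{38}}{31} \approx 5998.9$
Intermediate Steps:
$F = -19$ ($F = -16 - 3 = -19$)
$x{\left(q \right)} = 7 + \frac{q}{2}$
$P = \frac{\sqrt{38}}{2}$ ($P = \sqrt{5 + \left(7 + \frac{1}{2} \left(-5\right)\right)} = \sqrt{5 + \left(7 - \frac{5}{2}\right)} = \sqrt{5 + \frac{9}{2}} = \sqrt{\frac{19}{2}} = \frac{\sqrt{38}}{2} \approx 3.0822$)
$- 42 F \left(- \frac{14}{P - 5} + \frac{5}{23}\right) = \left(-42\right) \left(-19\right) \left(- \frac{14}{\frac{\sqrt{38}}{2} - 5} + \frac{5}{23}\right) = 798 \left(- \frac{14}{\frac{\sqrt{38}}{2} - 5} + 5 \cdot \frac{1}{23}\right) = 798 \left(- \frac{14}{-5 + \frac{\sqrt{38}}{2}} + \frac{5}{23}\right) = 798 \left(\frac{5}{23} - \frac{14}{-5 + \frac{\sqrt{38}}{2}}\right) = \frac{3990}{23} - \frac{11172}{-5 + \frac{\sqrt{38}}{2}}$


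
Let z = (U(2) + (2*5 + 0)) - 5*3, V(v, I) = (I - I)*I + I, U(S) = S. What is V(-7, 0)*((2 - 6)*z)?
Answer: 0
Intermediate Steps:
V(v, I) = I (V(v, I) = 0*I + I = 0 + I = I)
z = -3 (z = (2 + (2*5 + 0)) - 5*3 = (2 + (10 + 0)) - 15 = (2 + 10) - 15 = 12 - 15 = -3)
V(-7, 0)*((2 - 6)*z) = 0*((2 - 6)*(-3)) = 0*(-4*(-3)) = 0*12 = 0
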